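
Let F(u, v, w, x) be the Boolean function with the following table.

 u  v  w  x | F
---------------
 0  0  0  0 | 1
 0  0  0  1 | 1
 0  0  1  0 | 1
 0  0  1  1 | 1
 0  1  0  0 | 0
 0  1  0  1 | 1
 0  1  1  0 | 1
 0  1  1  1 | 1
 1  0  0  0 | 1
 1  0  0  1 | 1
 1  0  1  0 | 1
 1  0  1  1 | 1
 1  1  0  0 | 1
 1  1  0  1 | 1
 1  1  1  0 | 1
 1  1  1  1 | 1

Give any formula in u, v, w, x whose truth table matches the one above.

Only row (0,1,0,0) gives 0. So F is 1 everywhere except there — the complement of the minterm ¬u·v·¬w·¬x.

F(u, v, w, x) = NOT (((NOT u AND v) AND NOT w) AND NOT x)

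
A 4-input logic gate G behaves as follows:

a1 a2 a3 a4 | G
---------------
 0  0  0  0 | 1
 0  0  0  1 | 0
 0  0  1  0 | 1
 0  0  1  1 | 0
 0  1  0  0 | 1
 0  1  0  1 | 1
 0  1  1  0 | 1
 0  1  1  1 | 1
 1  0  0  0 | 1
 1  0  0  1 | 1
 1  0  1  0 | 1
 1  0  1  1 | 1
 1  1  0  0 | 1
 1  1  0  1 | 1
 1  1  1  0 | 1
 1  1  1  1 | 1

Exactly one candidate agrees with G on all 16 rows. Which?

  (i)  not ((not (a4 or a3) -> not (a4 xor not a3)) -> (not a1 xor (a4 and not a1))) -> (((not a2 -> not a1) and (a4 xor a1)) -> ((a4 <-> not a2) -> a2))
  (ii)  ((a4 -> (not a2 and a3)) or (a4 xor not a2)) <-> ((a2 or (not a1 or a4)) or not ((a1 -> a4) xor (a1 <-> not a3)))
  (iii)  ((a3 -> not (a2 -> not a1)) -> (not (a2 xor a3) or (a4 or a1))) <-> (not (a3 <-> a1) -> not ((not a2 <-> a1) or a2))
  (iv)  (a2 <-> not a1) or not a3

i

(ii) fails at (0,0,1,1): the formula yields 1, G is 0.
(iii) fails at (0,0,0,1): the formula yields 1, G is 0.
(iv) fails at (0,0,0,1): the formula yields 1, G is 0.
Only (i) survives; checking it on all 16 rows confirms it matches G.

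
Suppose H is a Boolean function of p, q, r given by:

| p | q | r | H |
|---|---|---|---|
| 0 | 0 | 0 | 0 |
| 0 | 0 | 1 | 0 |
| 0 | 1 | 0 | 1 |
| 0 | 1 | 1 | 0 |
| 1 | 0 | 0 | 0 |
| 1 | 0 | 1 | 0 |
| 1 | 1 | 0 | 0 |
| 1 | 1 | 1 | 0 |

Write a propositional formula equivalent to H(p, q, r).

H(p, q, r) = (~p & q) & ~r

H is 1 on exactly one input, (0,1,0), whose minterm is ¬p·q·¬r. So H is just that conjunction.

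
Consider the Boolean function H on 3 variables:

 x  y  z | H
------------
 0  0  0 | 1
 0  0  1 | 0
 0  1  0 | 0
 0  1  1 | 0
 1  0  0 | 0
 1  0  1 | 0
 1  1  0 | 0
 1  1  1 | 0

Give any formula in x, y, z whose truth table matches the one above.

The output is 1 only when every input is 0 — NOR of all inputs.

H(x, y, z) = NOT ((x OR y) OR z)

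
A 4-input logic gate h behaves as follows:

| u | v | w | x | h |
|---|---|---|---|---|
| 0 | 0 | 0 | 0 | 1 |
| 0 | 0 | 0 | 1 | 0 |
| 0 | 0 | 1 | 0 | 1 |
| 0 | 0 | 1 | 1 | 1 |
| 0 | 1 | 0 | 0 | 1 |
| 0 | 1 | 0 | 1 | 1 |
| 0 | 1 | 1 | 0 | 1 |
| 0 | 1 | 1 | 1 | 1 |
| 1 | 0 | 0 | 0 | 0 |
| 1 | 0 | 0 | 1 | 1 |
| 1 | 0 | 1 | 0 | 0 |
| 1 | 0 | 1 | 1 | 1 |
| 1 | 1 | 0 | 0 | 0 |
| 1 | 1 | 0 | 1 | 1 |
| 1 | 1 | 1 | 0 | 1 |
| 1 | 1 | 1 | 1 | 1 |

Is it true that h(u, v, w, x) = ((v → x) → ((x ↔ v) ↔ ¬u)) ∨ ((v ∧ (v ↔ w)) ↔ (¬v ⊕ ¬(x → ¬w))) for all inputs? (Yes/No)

No

Evaluate ((v → x) → ((x ↔ v) ↔ ¬u)) ∨ ((v ∧ (v ↔ w)) ↔ (¬v ⊕ ¬(x → ¬w))) on each row and compare to h:
  u=0, v=0, w=0, x=0: formula gives 1, h = 1 ✓
  u=0, v=0, w=0, x=1: formula gives 0, h = 0 ✓
  u=0, v=0, w=1, x=0: formula gives 1, h = 1 ✓
  u=0, v=0, w=1, x=1: formula gives 1, h = 1 ✓
  …
  u=1, v=1, w=0, x=0: formula gives 1, but h = 0 ✗
A single disagreement suffices: at (1,1,0,0) they differ, so the formula does not compute h.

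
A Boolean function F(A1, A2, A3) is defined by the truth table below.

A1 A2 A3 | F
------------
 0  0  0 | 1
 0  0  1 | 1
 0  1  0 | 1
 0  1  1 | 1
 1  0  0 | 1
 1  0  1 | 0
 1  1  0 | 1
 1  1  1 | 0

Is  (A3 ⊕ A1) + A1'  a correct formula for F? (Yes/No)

Yes

Test each input against both F and the formula:
  A1=0, A2=0, A3=0: formula gives 1, F = 1 ✓
  A1=0, A2=0, A3=1: formula gives 1, F = 1 ✓
  A1=0, A2=1, A3=0: formula gives 1, F = 1 ✓
  A1=0, A2=1, A3=1: formula gives 1, F = 1 ✓
  A1=1, A2=0, A3=0: formula gives 1, F = 1 ✓
  …and likewise for the remaining 3 rows.
No disagreement on any input; they are logically equivalent.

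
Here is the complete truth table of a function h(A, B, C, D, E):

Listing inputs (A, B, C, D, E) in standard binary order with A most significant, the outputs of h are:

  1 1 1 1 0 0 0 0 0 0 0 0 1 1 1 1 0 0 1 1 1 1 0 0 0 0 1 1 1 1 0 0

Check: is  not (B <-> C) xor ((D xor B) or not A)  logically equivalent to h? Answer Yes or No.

Evaluate not (B <-> C) xor ((D xor B) or not A) on each row and compare to h:
  A=0, B=0, C=0, D=0, E=0: formula gives 1, h = 1 ✓
  A=0, B=0, C=0, D=0, E=1: formula gives 1, h = 1 ✓
  A=0, B=0, C=0, D=1, E=0: formula gives 1, h = 1 ✓
  A=0, B=0, C=0, D=1, E=1: formula gives 1, h = 1 ✓
  … (the remaining 28 rows also agree.)
Every row agrees, so the formula is equivalent.

Yes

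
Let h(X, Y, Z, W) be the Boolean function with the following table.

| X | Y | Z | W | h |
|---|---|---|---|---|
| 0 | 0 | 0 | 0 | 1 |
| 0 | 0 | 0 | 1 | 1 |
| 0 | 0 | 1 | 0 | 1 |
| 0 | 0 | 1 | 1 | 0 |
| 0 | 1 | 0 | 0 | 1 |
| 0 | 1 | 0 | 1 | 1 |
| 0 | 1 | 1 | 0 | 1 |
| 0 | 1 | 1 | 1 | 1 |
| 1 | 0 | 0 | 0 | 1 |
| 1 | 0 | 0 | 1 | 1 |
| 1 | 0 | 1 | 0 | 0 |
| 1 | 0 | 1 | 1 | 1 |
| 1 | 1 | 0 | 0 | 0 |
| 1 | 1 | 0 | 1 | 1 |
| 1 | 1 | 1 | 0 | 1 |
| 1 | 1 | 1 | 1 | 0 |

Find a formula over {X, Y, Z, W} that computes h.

The 0-rows are (0,0,1,1), (1,0,1,0), (1,1,0,0), (1,1,1,1). Take each as a conjunction (¬X·¬Y·Z·W, X·¬Y·Z·¬W, X·Y·¬Z·¬W, X·Y·Z·W), form their disjunction, and complement — that gives a formula that is 1 everywhere h is.

h(X, Y, Z, W) = ¬((((((¬X ∧ ¬Y) ∧ Z) ∧ W) ∨ (((X ∧ ¬Y) ∧ Z) ∧ ¬W)) ∨ (((X ∧ Y) ∧ ¬Z) ∧ ¬W)) ∨ (((X ∧ Y) ∧ Z) ∧ W))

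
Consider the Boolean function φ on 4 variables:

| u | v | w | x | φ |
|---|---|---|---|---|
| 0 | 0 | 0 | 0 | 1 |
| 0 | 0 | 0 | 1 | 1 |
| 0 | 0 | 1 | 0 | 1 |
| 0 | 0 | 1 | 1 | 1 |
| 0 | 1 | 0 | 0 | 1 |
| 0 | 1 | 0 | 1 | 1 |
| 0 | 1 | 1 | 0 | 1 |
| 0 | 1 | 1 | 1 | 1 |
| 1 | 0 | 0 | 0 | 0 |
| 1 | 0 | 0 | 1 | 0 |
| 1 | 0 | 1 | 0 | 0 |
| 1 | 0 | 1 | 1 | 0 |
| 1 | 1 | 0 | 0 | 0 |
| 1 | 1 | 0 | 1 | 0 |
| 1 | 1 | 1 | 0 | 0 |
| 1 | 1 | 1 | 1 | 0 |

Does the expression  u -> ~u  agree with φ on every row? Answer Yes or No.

Check the formula against φ row by row:
  u=0, v=0, w=0, x=0: formula gives 1, φ = 1 ✓
  u=0, v=0, w=0, x=1: formula gives 1, φ = 1 ✓
  u=0, v=0, w=1, x=0: formula gives 1, φ = 1 ✓
  u=0, v=0, w=1, x=1: formula gives 1, φ = 1 ✓
  … (the remaining 12 rows also agree.)
Every row agrees, so the formula is equivalent.

Yes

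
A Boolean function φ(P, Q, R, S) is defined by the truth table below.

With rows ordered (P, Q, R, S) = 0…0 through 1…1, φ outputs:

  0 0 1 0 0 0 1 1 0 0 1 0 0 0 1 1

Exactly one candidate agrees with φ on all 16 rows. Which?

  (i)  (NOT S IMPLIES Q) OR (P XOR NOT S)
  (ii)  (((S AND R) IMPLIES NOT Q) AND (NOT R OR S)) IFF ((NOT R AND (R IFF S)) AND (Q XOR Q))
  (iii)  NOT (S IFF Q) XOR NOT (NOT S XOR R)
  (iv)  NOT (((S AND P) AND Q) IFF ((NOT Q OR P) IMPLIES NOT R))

(i) fails at (0,0,0,0): the formula yields 1, φ is 0.
(iii) fails at (0,0,1,1): the formula yields 1, φ is 0.
(iv) fails at (0,0,0,0): the formula yields 1, φ is 0.
(ii) is the remaining candidate, and it agrees with φ on all 16 inputs.

ii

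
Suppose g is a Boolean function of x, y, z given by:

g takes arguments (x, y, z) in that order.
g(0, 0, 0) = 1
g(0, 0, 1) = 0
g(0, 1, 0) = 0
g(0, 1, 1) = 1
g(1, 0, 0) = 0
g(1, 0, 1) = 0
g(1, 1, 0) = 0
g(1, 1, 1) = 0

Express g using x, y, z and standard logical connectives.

g(x, y, z) = ((x' · y') · z') + ((x' · y) · z)

Collect the rows where g=1 — (0,0,0), (0,1,1) — and write one minterm per row: ¬x·¬y·¬z, ¬x·y·z. Their union (logical OR) reproduces the table exactly.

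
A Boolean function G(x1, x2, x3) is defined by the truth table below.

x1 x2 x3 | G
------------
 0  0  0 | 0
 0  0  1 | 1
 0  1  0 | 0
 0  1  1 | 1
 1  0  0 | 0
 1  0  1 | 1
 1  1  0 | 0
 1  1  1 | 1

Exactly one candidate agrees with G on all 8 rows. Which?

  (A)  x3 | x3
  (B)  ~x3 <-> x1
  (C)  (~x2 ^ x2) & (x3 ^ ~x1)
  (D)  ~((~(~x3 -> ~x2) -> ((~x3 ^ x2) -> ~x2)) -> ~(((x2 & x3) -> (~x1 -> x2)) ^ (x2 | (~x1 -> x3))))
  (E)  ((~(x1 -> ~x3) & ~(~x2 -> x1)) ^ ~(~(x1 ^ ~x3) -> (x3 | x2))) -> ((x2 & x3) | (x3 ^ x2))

A

(B): at (1,0,0) it gives 1, but G = 0 — eliminated.
(C): at (0,0,0) it gives 1, but G = 0 — eliminated.
(D): at (0,0,0) it gives 1, but G = 0 — eliminated.
(E): at (0,0,0) it gives 1, but G = 0 — eliminated.
Only (A) survives; checking it on all 8 rows confirms it matches G.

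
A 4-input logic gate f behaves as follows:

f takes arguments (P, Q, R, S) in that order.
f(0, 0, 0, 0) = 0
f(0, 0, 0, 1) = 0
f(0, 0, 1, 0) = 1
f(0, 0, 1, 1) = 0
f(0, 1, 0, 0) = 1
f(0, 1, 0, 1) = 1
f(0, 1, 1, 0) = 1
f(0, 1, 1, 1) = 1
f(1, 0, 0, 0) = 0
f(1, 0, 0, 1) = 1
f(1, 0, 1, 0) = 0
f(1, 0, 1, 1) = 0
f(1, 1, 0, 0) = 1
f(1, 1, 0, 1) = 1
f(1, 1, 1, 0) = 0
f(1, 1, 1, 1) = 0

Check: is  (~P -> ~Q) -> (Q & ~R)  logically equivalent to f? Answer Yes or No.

No

Check the formula against f row by row:
  P=0, Q=0, R=0, S=0: formula gives 0, f = 0 ✓
  P=0, Q=0, R=0, S=1: formula gives 0, f = 0 ✓
  P=0, Q=0, R=1, S=0: formula gives 0, but f = 1 ✗
Row (0,0,1,0) is a counterexample, so the formula is not equivalent to f.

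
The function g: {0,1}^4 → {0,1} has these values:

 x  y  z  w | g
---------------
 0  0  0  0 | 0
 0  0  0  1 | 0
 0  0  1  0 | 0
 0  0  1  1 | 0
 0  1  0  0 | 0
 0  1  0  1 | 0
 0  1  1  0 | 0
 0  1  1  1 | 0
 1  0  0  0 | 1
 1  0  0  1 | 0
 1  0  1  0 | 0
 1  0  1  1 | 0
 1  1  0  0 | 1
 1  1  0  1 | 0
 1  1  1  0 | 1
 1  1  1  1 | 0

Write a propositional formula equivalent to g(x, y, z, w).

The 1-rows are (1,0,0,0), (1,1,0,0), (1,1,1,0). Each contributes one minterm — x·¬y·¬z·¬w; x·y·¬z·¬w; x·y·z·¬w — and their disjunction is a sum-of-products form of g.

g(x, y, z, w) = ((((x AND NOT y) AND NOT z) AND NOT w) OR (((x AND y) AND NOT z) AND NOT w)) OR (((x AND y) AND z) AND NOT w)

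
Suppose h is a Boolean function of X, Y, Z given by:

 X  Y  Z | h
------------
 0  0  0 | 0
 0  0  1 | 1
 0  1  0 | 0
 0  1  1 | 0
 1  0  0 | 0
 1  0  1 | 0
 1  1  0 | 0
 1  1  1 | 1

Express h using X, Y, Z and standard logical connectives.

h(X, Y, Z) = ((~X & ~Y) & Z) | ((X & Y) & Z)

Collect the rows where h=1 — (0,0,1), (1,1,1) — and write one minterm per row: ¬X·¬Y·Z, X·Y·Z. Their union (logical OR) reproduces the table exactly.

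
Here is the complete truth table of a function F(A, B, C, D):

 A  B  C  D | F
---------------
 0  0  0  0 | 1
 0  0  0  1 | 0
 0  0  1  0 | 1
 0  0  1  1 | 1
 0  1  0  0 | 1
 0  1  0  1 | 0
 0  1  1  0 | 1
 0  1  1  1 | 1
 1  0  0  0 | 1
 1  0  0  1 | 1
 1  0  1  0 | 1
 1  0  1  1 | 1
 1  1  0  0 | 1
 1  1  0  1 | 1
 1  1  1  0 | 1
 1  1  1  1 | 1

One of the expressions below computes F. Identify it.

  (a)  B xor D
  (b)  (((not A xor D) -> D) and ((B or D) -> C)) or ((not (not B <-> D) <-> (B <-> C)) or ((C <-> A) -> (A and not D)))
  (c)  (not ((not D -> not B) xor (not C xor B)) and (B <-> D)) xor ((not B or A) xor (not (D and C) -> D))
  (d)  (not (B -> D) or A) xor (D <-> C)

b

(a) disagrees with F on (0,0,0,0) (formula → 0, table → 1); rule it out.
(c) disagrees with F on (0,0,0,0) (formula → 0, table → 1); rule it out.
(d) disagrees with F on (0,0,1,0) (formula → 0, table → 1); rule it out.
That leaves (b). Evaluating it on every row reproduces the table of F exactly.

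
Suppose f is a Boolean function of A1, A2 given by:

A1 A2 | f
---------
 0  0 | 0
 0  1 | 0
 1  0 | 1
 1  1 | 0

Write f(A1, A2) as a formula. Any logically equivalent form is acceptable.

1 only at (1,0): A1 AND NOT A2.

f(A1, A2) = A1 AND NOT A2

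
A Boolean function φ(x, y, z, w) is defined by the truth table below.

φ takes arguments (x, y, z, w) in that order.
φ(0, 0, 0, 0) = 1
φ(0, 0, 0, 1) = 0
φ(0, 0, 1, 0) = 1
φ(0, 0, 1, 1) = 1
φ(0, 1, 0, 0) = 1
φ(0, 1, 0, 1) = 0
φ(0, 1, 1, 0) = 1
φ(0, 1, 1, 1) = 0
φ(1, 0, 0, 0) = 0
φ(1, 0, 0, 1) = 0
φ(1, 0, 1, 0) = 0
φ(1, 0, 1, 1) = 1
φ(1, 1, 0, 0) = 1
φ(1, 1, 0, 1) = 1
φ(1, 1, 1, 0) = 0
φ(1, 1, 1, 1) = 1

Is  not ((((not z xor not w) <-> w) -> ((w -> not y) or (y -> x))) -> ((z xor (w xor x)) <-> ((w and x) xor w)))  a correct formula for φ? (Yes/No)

Evaluate not ((((not z xor not w) <-> w) -> ((w -> not y) or (y -> x))) -> ((z xor (w xor x)) <-> ((w and x) xor w))) on each row and compare to φ:
  x=0, y=0, z=0, w=0: formula gives 0, but φ = 1 ✗
Since they disagree at (0,0,0,0), the expression is not a correct formula for φ.

No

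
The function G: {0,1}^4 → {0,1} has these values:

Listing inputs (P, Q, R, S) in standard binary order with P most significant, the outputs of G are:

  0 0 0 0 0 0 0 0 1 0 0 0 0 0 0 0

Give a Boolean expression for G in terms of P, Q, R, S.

G(P, Q, R, S) = ((P · Q') · R') · S'

Only row (1,0,0,0) gives 1. That row's minterm P·¬Q·¬R·¬S is G directly.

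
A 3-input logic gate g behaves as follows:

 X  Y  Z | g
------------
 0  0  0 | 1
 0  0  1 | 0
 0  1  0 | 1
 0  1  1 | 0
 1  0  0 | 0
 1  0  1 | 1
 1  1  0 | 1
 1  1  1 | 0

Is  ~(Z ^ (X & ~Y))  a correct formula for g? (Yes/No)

Yes

Test each input against both g and the formula:
  X=0, Y=0, Z=0: formula gives 1, g = 1 ✓
  X=0, Y=0, Z=1: formula gives 0, g = 0 ✓
  X=0, Y=1, Z=0: formula gives 1, g = 1 ✓
  X=0, Y=1, Z=1: formula gives 0, g = 0 ✓
  X=1, Y=0, Z=0: formula gives 0, g = 0 ✓
  …and likewise for the remaining 3 rows.
No disagreement on any input; they are logically equivalent.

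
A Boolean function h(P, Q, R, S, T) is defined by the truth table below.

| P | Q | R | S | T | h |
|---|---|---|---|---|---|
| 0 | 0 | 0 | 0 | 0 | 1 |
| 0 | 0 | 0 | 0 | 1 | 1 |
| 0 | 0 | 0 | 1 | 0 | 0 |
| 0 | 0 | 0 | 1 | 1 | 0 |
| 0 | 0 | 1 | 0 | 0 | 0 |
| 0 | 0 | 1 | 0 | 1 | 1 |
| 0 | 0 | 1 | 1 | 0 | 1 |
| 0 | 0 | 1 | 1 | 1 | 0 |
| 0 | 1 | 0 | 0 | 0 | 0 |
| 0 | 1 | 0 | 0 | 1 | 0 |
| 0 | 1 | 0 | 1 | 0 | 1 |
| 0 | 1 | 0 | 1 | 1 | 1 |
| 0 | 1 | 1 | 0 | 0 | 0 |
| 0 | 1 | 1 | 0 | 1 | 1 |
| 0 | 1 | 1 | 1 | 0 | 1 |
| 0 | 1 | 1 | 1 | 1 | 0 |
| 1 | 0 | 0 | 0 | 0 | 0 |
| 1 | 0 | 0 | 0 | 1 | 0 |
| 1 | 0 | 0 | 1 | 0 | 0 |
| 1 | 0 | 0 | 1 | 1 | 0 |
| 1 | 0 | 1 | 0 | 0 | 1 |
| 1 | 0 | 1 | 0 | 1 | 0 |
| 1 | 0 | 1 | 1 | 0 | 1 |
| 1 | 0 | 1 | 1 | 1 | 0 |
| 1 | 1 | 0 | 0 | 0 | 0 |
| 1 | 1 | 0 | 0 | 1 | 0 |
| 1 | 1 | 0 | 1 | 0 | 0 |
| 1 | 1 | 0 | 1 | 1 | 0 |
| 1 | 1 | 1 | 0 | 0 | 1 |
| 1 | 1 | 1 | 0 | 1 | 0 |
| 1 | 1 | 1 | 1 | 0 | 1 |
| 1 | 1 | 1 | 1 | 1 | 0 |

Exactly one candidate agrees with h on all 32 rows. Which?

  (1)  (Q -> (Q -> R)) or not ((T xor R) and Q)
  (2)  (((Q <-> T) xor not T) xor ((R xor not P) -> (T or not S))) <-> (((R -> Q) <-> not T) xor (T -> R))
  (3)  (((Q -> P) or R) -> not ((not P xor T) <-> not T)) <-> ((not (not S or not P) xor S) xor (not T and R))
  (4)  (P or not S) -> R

(1) fails at (0,0,0,1,0): the formula yields 1, h is 0.
(2) fails at (0,0,0,0,0): the formula yields 0, h is 1.
(4) fails at (0,0,0,0,0): the formula yields 0, h is 1.
Only (3) survives; checking it on all 32 rows confirms it matches h.

3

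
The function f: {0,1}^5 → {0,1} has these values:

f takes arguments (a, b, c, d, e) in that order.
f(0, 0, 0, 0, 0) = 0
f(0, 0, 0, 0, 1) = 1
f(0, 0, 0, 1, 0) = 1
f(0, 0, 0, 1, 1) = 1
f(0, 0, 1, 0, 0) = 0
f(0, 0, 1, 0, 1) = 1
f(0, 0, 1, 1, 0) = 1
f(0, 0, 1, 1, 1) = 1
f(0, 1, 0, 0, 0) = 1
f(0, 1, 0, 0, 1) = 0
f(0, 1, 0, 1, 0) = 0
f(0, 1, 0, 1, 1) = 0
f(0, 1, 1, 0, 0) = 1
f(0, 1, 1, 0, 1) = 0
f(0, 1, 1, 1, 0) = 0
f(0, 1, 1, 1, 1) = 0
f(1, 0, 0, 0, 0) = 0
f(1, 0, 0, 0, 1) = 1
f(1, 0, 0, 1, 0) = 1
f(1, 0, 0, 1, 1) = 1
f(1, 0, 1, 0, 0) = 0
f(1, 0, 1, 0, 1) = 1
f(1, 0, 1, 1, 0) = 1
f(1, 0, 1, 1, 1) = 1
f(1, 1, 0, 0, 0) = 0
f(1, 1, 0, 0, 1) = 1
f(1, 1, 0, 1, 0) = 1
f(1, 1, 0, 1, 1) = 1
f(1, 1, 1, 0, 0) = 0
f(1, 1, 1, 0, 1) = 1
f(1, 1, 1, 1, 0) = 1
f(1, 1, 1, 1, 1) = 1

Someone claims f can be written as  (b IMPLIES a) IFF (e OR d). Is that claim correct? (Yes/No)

Evaluate (b IMPLIES a) IFF (e OR d) on each row and compare to f:
  a=0, b=0, c=0, d=0, e=0: formula gives 0, f = 0 ✓
  a=0, b=0, c=0, d=0, e=1: formula gives 1, f = 1 ✓
  a=0, b=0, c=0, d=1, e=0: formula gives 1, f = 1 ✓
  a=0, b=0, c=0, d=1, e=1: formula gives 1, f = 1 ✓
  … (the remaining 28 rows also agree.)
No disagreement on any input; they are logically equivalent.

Yes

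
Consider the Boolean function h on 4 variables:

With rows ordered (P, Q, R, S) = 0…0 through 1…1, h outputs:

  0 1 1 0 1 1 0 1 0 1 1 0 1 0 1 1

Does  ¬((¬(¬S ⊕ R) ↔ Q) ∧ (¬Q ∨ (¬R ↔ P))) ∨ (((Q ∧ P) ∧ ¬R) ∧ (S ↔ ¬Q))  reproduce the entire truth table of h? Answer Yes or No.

Test each input against both h and the formula:
  P=0, Q=0, R=0, S=0: formula gives 0, h = 0 ✓
  P=0, Q=0, R=0, S=1: formula gives 1, h = 1 ✓
  P=0, Q=0, R=1, S=0: formula gives 1, h = 1 ✓
  P=0, Q=0, R=1, S=1: formula gives 0, h = 0 ✓
  …and likewise for the remaining 12 rows.
Every row agrees, so the formula is equivalent.

Yes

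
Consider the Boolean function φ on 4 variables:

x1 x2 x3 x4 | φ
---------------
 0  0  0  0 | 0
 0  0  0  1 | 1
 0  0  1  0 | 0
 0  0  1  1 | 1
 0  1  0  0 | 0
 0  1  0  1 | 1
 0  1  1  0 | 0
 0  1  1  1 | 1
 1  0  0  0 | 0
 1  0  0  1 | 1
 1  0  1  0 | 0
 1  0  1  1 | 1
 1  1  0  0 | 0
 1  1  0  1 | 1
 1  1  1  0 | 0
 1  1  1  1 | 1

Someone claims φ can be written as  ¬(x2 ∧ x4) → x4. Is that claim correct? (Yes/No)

Evaluate ¬(x2 ∧ x4) → x4 on each row and compare to φ:
  x1=0, x2=0, x3=0, x4=0: formula gives 0, φ = 0 ✓
  x1=0, x2=0, x3=0, x4=1: formula gives 1, φ = 1 ✓
  x1=0, x2=0, x3=1, x4=0: formula gives 0, φ = 0 ✓
  x1=0, x2=0, x3=1, x4=1: formula gives 1, φ = 1 ✓
  … (the remaining 12 rows also agree.)
All 16 rows match — the expression computes φ exactly.

Yes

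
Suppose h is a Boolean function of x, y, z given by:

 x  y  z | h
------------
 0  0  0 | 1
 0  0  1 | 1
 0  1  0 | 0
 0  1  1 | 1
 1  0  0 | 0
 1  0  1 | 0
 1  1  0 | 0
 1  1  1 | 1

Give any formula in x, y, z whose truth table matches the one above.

The 1-rows are (0,0,0), (0,0,1), (0,1,1), (1,1,1). Each contributes one minterm — ¬x·¬y·¬z; ¬x·¬y·z; ¬x·y·z; x·y·z — and their disjunction is a sum-of-products form of h.

h(x, y, z) = ((((¬x ∧ ¬y) ∧ ¬z) ∨ ((¬x ∧ ¬y) ∧ z)) ∨ ((¬x ∧ y) ∧ z)) ∨ ((x ∧ y) ∧ z)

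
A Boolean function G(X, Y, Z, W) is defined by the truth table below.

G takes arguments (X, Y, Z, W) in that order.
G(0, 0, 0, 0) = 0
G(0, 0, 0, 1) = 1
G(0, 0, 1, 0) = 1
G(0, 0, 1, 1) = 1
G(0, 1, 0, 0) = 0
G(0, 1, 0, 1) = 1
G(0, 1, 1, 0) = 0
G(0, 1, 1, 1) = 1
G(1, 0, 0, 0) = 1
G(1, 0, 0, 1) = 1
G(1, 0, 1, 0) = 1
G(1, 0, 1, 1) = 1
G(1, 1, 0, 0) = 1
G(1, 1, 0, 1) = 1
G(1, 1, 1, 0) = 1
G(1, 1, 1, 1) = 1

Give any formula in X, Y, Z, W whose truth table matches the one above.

G(X, Y, Z, W) = not (((((not X and not Y) and not Z) and not W) or (((not X and Y) and not Z) and not W)) or (((not X and Y) and Z) and not W))

The 0-rows are (0,0,0,0), (0,1,0,0), (0,1,1,0). Take each as a conjunction (¬X·¬Y·¬Z·¬W, ¬X·Y·¬Z·¬W, ¬X·Y·Z·¬W), form their disjunction, and complement — that gives a formula that is 1 everywhere G is.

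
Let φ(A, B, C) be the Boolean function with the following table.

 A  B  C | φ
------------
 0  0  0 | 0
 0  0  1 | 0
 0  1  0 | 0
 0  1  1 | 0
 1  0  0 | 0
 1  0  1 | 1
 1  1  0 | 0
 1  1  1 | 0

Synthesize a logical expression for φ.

φ(A, B, C) = (A · B') · C

φ is 1 on exactly one input, (1,0,1), whose minterm is A·¬B·C. So φ is just that conjunction.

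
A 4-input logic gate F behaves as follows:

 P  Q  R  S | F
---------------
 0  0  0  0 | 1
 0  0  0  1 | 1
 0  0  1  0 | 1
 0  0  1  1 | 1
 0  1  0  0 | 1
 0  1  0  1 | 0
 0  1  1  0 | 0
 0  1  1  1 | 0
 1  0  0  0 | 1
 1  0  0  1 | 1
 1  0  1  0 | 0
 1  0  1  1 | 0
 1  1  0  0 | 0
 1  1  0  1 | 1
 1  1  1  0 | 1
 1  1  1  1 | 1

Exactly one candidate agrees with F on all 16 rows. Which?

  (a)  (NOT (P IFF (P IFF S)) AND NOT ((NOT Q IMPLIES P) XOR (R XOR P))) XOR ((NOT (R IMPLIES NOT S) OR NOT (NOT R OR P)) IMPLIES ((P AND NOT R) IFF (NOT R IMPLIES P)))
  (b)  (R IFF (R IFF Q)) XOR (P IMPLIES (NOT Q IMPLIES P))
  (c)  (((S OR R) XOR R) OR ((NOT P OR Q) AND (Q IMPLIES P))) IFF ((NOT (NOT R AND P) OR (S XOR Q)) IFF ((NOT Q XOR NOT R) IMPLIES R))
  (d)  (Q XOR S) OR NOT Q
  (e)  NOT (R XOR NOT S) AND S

c

(a) disagrees with F on (0,0,0,0) (formula → 0, table → 1); rule it out.
(b) disagrees with F on (0,1,0,0) (formula → 0, table → 1); rule it out.
(d) disagrees with F on (0,1,1,0) (formula → 1, table → 0); rule it out.
(e) disagrees with F on (0,0,0,0) (formula → 0, table → 1); rule it out.
That leaves (c). Evaluating it on every row reproduces the table of F exactly.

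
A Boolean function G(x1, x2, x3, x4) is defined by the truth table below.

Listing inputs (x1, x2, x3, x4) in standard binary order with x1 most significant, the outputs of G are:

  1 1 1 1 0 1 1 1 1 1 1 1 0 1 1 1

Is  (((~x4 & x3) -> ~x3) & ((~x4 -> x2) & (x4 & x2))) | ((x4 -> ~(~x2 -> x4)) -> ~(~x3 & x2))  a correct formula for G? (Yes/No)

Yes

Check the formula against G row by row:
  x1=0, x2=0, x3=0, x4=0: formula gives 1, G = 1 ✓
  x1=0, x2=0, x3=0, x4=1: formula gives 1, G = 1 ✓
  x1=0, x2=0, x3=1, x4=0: formula gives 1, G = 1 ✓
  x1=0, x2=0, x3=1, x4=1: formula gives 1, G = 1 ✓
  … (the remaining 12 rows also agree.)
Every row agrees, so the formula is equivalent.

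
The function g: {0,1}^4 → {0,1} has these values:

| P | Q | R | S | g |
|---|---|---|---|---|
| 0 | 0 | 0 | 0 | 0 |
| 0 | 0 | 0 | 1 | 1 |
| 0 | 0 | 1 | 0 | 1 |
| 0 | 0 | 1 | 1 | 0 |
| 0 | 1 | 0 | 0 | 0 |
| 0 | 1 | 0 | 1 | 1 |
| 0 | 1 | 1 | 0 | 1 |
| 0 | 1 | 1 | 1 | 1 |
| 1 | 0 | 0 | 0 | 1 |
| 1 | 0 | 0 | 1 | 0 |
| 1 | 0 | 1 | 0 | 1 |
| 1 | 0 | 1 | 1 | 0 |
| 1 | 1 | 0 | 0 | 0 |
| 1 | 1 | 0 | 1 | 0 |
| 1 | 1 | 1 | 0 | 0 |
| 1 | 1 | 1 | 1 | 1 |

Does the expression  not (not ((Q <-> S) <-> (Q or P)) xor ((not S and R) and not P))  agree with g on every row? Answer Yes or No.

Evaluate not (not ((Q <-> S) <-> (Q or P)) xor ((not S and R) and not P)) on each row and compare to g:
  P=0, Q=0, R=0, S=0: formula gives 0, g = 0 ✓
  P=0, Q=0, R=0, S=1: formula gives 1, g = 1 ✓
  P=0, Q=0, R=1, S=0: formula gives 1, g = 1 ✓
  P=0, Q=0, R=1, S=1: formula gives 1, but g = 0 ✗
A single disagreement suffices: at (0,0,1,1) they differ, so the formula does not compute g.

No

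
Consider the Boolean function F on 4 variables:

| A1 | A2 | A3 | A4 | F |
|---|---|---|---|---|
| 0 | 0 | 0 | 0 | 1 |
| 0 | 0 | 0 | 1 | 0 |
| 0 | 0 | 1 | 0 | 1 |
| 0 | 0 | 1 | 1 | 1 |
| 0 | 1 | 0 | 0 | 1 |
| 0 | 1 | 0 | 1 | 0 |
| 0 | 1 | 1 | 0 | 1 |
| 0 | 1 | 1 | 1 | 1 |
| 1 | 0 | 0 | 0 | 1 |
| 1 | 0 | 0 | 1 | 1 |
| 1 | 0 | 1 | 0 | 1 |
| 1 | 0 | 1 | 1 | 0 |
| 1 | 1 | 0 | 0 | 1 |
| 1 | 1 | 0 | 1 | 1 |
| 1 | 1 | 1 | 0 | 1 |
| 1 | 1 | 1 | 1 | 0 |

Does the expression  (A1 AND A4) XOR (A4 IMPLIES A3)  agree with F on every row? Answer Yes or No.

Check the formula against F row by row:
  A1=0, A2=0, A3=0, A4=0: formula gives 1, F = 1 ✓
  A1=0, A2=0, A3=0, A4=1: formula gives 0, F = 0 ✓
  A1=0, A2=0, A3=1, A4=0: formula gives 1, F = 1 ✓
  A1=0, A2=0, A3=1, A4=1: formula gives 1, F = 1 ✓
  …and likewise for the remaining 12 rows.
Every row agrees, so the formula is equivalent.

Yes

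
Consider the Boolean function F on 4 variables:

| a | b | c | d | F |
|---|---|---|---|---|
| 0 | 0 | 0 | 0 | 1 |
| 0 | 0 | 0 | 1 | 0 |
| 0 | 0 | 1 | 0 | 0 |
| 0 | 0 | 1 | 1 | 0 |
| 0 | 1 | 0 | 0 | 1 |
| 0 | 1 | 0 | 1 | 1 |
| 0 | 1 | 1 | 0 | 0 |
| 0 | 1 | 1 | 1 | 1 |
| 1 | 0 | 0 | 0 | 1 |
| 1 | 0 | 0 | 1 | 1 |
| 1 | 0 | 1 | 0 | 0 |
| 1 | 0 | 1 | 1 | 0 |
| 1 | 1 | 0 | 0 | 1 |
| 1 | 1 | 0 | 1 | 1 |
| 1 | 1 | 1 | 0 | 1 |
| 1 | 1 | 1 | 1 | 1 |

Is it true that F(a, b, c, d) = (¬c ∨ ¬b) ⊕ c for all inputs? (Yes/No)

No

Check the formula against F row by row:
  a=0, b=0, c=0, d=0: formula gives 1, F = 1 ✓
  a=0, b=0, c=0, d=1: formula gives 1, but F = 0 ✗
Row (0,0,0,1) is a counterexample, so the formula is not equivalent to F.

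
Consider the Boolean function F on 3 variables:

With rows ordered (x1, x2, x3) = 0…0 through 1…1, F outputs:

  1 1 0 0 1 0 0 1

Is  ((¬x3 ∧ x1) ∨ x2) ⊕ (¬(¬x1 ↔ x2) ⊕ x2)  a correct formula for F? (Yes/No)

No

Check the formula against F row by row:
  x1=0, x2=0, x3=0: formula gives 1, F = 1 ✓
  x1=0, x2=0, x3=1: formula gives 1, F = 1 ✓
  x1=0, x2=1, x3=0: formula gives 0, F = 0 ✓
  x1=0, x2=1, x3=1: formula gives 0, F = 0 ✓
  x1=1, x2=0, x3=0: formula gives 1, F = 1 ✓
  …
  x1=1, x2=1, x3=0: formula gives 1, but F = 0 ✗
A single disagreement suffices: at (1,1,0) they differ, so the formula does not compute F.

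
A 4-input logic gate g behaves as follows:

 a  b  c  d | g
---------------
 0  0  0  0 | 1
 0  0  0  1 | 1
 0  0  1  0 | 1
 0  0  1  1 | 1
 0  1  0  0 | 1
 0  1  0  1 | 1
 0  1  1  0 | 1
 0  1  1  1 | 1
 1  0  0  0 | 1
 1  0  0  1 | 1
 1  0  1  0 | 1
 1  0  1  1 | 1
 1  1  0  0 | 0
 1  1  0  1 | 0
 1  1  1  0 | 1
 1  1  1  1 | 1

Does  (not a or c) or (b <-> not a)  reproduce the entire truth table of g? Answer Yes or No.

Yes

Evaluate (not a or c) or (b <-> not a) on each row and compare to g:
  a=0, b=0, c=0, d=0: formula gives 1, g = 1 ✓
  a=0, b=0, c=0, d=1: formula gives 1, g = 1 ✓
  a=0, b=0, c=1, d=0: formula gives 1, g = 1 ✓
  a=0, b=0, c=1, d=1: formula gives 1, g = 1 ✓
  … (the remaining 12 rows also agree.)
No disagreement on any input; they are logically equivalent.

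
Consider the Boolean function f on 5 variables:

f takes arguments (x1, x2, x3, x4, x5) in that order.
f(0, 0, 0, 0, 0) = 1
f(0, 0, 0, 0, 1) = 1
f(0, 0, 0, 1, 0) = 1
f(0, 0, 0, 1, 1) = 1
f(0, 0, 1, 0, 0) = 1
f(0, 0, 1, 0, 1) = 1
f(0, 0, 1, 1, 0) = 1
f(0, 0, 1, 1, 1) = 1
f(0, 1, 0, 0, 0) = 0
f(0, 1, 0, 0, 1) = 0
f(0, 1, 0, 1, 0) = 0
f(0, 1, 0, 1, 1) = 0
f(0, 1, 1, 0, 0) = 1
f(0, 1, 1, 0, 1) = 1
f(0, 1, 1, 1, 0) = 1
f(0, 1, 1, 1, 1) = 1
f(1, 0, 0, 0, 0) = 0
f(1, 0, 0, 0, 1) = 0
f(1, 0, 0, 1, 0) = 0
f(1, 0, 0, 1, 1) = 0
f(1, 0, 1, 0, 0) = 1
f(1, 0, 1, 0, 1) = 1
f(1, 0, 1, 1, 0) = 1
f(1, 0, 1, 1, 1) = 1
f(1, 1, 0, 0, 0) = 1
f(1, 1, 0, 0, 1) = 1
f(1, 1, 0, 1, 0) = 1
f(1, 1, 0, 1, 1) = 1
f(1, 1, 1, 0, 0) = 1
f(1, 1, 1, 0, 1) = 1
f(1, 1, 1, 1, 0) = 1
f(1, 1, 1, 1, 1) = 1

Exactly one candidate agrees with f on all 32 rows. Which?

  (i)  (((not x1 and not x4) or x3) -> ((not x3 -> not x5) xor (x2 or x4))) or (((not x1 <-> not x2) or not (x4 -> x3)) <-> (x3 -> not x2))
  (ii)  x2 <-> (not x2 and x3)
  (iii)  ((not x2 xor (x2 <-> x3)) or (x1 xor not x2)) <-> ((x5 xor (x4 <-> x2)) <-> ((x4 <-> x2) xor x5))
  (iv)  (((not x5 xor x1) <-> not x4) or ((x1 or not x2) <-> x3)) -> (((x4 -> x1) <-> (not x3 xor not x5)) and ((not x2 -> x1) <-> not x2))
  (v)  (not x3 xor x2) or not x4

iii

(i): at (0,1,0,0,1) it gives 1, but f = 0 — eliminated.
(ii): at (0,0,1,0,0) it gives 0, but f = 1 — eliminated.
(iv): at (0,0,0,0,0) it gives 0, but f = 1 — eliminated.
(v): at (0,0,1,1,0) it gives 0, but f = 1 — eliminated.
(iii) is the remaining candidate, and it agrees with f on all 32 inputs.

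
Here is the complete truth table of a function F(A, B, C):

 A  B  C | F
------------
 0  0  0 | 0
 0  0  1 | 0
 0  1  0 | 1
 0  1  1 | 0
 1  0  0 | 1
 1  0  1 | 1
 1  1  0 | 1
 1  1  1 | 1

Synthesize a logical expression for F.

F is 0 on only 3 rows — (0,0,0), (0,0,1), (0,1,1). Writing each as a minterm (¬A·¬B·¬C, ¬A·¬B·C, ¬A·B·C) and OR-ing them characterizes exactly where F=0, so F is the negation of that disjunction.

F(A, B, C) = ~((((~A & ~B) & ~C) | ((~A & ~B) & C)) | ((~A & B) & C))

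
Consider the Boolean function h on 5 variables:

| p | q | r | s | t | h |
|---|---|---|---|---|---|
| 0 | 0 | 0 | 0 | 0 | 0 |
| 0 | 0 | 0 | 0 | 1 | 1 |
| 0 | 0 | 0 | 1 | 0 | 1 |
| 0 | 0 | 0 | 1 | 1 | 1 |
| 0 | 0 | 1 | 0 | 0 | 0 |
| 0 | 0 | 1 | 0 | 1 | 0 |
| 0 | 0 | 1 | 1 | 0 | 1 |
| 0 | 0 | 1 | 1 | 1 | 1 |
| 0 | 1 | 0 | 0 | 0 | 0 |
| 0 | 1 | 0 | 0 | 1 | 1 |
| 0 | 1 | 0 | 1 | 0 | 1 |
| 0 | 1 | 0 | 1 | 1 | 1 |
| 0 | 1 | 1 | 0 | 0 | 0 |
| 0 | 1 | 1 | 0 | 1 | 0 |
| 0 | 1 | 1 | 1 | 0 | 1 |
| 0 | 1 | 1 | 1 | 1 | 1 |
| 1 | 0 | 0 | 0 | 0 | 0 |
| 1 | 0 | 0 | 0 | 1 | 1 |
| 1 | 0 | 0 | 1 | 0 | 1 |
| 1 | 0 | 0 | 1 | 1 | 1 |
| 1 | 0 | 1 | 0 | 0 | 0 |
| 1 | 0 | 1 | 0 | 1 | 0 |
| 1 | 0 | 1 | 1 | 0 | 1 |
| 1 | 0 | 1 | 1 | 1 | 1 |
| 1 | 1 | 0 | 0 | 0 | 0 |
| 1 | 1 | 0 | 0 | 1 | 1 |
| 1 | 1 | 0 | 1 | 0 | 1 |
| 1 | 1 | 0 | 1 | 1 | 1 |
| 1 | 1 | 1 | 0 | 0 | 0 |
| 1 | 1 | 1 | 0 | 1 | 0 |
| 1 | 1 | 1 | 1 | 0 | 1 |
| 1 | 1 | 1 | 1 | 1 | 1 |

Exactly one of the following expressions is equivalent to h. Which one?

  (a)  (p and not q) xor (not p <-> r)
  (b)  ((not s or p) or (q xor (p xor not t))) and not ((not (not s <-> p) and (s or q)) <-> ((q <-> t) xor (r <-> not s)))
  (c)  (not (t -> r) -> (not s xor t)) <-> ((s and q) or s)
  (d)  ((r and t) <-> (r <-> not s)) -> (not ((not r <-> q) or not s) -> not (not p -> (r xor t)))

(a) disagrees with h on (0,0,0,0,1) (formula → 0, table → 1); rule it out.
(b) disagrees with h on (0,0,0,0,0) (formula → 1, table → 0); rule it out.
(d) disagrees with h on (0,0,0,0,0) (formula → 1, table → 0); rule it out.
That leaves (c). Evaluating it on every row reproduces the table of h exactly.

c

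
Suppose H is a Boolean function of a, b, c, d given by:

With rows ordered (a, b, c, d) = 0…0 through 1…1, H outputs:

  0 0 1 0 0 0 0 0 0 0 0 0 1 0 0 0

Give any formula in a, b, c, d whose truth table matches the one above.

The 1-rows are (0,0,1,0), (1,1,0,0). Each contributes one minterm — ¬a·¬b·c·¬d; a·b·¬c·¬d — and their disjunction is a sum-of-products form of H.

H(a, b, c, d) = (((a' · b') · c) · d') + (((a · b) · c') · d')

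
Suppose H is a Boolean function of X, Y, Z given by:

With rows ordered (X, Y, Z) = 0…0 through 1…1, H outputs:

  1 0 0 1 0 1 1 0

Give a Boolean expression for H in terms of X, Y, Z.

H(X, Y, Z) = ~((X ^ Y) ^ Z)

The output is 1 exactly when an even number of inputs are 1 — the complement of 3-way XOR.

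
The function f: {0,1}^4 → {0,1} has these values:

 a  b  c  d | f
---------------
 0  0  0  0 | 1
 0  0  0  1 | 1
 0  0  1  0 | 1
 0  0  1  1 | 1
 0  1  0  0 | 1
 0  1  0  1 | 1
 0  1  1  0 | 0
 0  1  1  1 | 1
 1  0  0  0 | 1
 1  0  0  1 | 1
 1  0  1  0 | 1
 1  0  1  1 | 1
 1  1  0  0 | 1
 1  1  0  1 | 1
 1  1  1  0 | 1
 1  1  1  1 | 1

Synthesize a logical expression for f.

f(a, b, c, d) = ¬(((¬a ∧ b) ∧ c) ∧ ¬d)

Only row (0,1,1,0) gives 0. So f is 1 everywhere except there — the complement of the minterm ¬a·b·c·¬d.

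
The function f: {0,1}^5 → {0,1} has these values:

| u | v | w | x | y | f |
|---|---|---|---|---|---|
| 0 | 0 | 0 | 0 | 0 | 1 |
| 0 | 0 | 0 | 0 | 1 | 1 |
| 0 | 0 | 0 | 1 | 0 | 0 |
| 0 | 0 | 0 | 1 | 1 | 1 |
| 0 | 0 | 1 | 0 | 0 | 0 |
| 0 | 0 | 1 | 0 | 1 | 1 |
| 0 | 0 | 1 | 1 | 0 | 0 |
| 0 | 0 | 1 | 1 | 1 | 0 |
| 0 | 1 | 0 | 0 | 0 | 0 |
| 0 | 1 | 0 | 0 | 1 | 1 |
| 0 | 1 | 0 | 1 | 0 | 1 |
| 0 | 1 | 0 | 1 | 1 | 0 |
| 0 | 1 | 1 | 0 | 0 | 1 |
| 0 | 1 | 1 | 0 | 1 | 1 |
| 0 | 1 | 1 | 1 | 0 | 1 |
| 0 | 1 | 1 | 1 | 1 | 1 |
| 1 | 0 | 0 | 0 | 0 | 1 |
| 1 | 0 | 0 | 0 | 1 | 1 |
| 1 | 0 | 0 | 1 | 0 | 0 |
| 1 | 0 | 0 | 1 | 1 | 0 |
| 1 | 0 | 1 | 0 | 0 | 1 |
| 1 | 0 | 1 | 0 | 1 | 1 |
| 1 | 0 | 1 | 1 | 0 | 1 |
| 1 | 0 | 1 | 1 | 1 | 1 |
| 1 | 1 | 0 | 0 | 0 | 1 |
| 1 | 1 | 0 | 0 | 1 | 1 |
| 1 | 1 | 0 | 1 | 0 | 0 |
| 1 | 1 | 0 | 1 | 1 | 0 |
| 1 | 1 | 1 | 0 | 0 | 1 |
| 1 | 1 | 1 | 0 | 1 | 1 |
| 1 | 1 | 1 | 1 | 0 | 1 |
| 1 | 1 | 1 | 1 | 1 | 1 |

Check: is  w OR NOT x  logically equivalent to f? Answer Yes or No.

Test each input against both f and the formula:
  u=0, v=0, w=0, x=0, y=0: formula gives 1, f = 1 ✓
  u=0, v=0, w=0, x=0, y=1: formula gives 1, f = 1 ✓
  u=0, v=0, w=0, x=1, y=0: formula gives 0, f = 0 ✓
  u=0, v=0, w=0, x=1, y=1: formula gives 0, but f = 1 ✗
Since they disagree at (0,0,0,1,1), the expression is not a correct formula for f.

No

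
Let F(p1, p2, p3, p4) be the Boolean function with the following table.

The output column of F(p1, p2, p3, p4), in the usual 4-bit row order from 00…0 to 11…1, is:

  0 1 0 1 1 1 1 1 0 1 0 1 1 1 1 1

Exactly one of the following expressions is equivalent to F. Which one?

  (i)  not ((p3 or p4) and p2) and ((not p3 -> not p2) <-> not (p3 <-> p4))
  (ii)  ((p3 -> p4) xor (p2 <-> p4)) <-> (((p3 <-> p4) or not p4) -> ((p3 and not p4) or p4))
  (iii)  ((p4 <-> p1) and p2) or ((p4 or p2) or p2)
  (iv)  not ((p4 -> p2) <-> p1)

iii

(i) fails at (0,0,1,0): the formula yields 1, F is 0.
(ii) fails at (0,0,0,0): the formula yields 1, F is 0.
(iv) fails at (0,0,0,0): the formula yields 1, F is 0.
(iii) is the remaining candidate, and it agrees with F on all 16 inputs.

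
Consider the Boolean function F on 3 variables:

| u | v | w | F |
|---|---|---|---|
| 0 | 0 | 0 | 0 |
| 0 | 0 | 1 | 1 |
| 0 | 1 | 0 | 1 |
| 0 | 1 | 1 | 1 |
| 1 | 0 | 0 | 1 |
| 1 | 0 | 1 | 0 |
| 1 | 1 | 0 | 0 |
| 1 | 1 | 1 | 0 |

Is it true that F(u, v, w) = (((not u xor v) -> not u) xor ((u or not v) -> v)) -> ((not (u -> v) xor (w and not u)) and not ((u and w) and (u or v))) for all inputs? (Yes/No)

Yes

Check the formula against F row by row:
  u=0, v=0, w=0: formula gives 0, F = 0 ✓
  u=0, v=0, w=1: formula gives 1, F = 1 ✓
  u=0, v=1, w=0: formula gives 1, F = 1 ✓
  u=0, v=1, w=1: formula gives 1, F = 1 ✓
  u=1, v=0, w=0: formula gives 1, F = 1 ✓
  …and likewise for the remaining 3 rows.
No disagreement on any input; they are logically equivalent.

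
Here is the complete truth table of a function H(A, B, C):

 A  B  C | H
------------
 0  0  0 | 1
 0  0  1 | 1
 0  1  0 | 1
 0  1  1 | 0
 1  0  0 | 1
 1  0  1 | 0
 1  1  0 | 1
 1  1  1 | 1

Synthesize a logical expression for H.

H(A, B, C) = ¬(((¬A ∧ B) ∧ C) ∨ ((A ∧ ¬B) ∧ C))

There are just 2 zero rows: (0,1,1), (1,0,1). Their minterms are ¬A·B·C, A·¬B·C; the OR of those covers precisely the 0-outputs, and negating it yields H.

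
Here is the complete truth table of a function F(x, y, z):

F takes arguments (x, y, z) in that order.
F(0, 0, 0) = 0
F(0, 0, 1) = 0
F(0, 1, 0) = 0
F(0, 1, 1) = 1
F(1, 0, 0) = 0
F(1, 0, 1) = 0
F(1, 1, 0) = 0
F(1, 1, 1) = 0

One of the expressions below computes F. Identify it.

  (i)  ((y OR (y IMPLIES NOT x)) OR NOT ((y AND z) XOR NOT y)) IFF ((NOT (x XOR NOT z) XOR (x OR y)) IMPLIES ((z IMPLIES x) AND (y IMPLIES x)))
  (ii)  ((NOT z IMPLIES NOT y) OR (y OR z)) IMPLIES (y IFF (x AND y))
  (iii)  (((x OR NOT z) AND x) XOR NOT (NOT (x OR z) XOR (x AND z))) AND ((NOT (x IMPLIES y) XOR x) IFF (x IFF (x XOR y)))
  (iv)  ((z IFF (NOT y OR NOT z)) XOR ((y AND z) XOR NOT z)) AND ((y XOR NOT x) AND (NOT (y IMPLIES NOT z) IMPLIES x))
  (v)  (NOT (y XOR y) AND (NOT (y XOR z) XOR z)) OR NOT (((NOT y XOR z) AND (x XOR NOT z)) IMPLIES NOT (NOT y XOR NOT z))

(i): at (0,0,0) it gives 1, but F = 0 — eliminated.
(ii): at (0,0,0) it gives 1, but F = 0 — eliminated.
(iv): at (0,0,0) it gives 1, but F = 0 — eliminated.
(v): at (0,0,0) it gives 1, but F = 0 — eliminated.
That leaves (iii). Evaluating it on every row reproduces the table of F exactly.

iii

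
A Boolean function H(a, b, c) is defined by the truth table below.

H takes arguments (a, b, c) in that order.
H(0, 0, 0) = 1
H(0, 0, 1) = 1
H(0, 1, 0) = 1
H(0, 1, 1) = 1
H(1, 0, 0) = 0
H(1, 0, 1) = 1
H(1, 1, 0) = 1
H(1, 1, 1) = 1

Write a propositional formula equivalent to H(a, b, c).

H(a, b, c) = ~((a & ~b) & ~c)

H is 0 on exactly one input, (1,0,0), whose minterm is a·¬b·¬c. So H is the negation of that single conjunction.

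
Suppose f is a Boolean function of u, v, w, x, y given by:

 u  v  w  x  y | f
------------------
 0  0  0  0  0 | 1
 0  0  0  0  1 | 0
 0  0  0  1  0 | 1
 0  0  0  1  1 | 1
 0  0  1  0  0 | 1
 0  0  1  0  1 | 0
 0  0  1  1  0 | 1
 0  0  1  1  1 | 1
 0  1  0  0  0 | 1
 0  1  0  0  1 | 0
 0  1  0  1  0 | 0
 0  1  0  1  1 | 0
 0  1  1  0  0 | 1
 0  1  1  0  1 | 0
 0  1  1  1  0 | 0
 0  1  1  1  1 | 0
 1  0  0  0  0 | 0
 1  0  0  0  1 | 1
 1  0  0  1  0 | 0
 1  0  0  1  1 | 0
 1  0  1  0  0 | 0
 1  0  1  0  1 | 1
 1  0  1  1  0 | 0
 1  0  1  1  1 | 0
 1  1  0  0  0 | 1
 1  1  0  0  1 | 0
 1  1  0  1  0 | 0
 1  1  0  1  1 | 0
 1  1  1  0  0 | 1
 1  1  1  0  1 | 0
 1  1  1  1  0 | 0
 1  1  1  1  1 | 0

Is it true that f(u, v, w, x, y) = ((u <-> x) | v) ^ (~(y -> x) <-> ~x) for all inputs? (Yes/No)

Test each input against both f and the formula:
  u=0, v=0, w=0, x=0, y=0: formula gives 1, f = 1 ✓
  u=0, v=0, w=0, x=0, y=1: formula gives 0, f = 0 ✓
  u=0, v=0, w=0, x=1, y=0: formula gives 1, f = 1 ✓
  u=0, v=0, w=0, x=1, y=1: formula gives 1, f = 1 ✓
  … (the remaining 28 rows also agree.)
All 32 rows match — the expression computes f exactly.

Yes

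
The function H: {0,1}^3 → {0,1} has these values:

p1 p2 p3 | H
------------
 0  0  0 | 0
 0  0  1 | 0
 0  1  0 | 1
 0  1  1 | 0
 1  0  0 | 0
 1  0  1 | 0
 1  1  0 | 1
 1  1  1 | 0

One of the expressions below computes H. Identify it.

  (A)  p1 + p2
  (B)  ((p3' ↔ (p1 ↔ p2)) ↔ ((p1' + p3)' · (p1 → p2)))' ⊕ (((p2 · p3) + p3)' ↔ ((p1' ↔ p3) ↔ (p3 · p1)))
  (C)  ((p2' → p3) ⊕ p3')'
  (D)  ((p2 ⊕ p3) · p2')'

(A) disagrees with H on (0,1,1) (formula → 1, table → 0); rule it out.
(B) disagrees with H on (0,0,1) (formula → 1, table → 0); rule it out.
(D) disagrees with H on (0,0,0) (formula → 1, table → 0); rule it out.
That leaves (C). Evaluating it on every row reproduces the table of H exactly.

C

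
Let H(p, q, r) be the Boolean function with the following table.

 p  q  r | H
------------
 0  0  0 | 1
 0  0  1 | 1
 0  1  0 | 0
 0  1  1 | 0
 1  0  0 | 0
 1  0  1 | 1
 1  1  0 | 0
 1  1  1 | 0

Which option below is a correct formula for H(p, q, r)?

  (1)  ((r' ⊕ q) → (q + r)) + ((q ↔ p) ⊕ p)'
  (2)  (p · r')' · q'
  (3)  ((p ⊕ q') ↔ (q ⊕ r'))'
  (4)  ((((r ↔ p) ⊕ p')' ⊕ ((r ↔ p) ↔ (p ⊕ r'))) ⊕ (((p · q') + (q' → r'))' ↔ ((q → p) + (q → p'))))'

2

(1) fails at (0,0,0): the formula yields 0, H is 1.
(3) fails at (0,0,0): the formula yields 0, H is 1.
(4) fails at (0,1,0): the formula yields 1, H is 0.
(2) is the remaining candidate, and it agrees with H on all 8 inputs.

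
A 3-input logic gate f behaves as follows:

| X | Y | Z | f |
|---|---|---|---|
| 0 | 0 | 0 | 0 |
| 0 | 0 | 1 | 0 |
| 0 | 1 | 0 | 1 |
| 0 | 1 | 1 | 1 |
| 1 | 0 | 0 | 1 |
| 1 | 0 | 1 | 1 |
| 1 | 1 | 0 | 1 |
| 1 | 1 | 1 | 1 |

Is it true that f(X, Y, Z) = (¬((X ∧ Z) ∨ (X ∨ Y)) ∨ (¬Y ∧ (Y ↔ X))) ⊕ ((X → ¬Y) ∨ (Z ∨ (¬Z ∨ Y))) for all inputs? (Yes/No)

Yes

Check the formula against f row by row:
  X=0, Y=0, Z=0: formula gives 0, f = 0 ✓
  X=0, Y=0, Z=1: formula gives 0, f = 0 ✓
  X=0, Y=1, Z=0: formula gives 1, f = 1 ✓
  X=0, Y=1, Z=1: formula gives 1, f = 1 ✓
  X=1, Y=0, Z=0: formula gives 1, f = 1 ✓
  …and likewise for the remaining 3 rows.
No disagreement on any input; they are logically equivalent.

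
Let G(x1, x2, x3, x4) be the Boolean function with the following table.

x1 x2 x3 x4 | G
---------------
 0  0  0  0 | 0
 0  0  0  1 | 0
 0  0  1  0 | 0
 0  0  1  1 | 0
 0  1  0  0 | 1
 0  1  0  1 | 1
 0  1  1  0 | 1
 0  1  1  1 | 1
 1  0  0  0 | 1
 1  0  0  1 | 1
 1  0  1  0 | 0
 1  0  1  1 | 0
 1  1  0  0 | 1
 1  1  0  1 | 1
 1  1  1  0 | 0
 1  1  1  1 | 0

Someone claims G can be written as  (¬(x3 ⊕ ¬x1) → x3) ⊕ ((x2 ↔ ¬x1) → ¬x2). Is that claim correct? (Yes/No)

Yes

Check the formula against G row by row:
  x1=0, x2=0, x3=0, x4=0: formula gives 0, G = 0 ✓
  x1=0, x2=0, x3=0, x4=1: formula gives 0, G = 0 ✓
  x1=0, x2=0, x3=1, x4=0: formula gives 0, G = 0 ✓
  x1=0, x2=0, x3=1, x4=1: formula gives 0, G = 0 ✓
  … (the remaining 12 rows also agree.)
All 16 rows match — the expression computes G exactly.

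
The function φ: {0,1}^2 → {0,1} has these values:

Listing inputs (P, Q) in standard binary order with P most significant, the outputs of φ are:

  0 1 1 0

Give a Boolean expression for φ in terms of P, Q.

φ(P, Q) = P xor Q

The output is 1 exactly when an odd number of inputs are 1 — the 2-way XOR (parity).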